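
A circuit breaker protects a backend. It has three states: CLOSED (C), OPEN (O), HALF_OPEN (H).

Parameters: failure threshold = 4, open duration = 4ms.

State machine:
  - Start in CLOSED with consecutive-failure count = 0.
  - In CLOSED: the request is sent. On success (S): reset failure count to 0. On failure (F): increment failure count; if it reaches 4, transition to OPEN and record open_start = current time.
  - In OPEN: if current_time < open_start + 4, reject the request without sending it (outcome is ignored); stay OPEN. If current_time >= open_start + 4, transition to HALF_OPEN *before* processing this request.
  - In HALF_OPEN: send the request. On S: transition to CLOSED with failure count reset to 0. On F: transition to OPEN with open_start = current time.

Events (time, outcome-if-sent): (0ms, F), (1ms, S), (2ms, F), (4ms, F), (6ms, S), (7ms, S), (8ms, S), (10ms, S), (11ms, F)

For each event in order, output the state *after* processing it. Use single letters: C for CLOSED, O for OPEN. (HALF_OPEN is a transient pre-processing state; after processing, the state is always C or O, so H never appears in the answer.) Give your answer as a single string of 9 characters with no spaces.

State after each event:
  event#1 t=0ms outcome=F: state=CLOSED
  event#2 t=1ms outcome=S: state=CLOSED
  event#3 t=2ms outcome=F: state=CLOSED
  event#4 t=4ms outcome=F: state=CLOSED
  event#5 t=6ms outcome=S: state=CLOSED
  event#6 t=7ms outcome=S: state=CLOSED
  event#7 t=8ms outcome=S: state=CLOSED
  event#8 t=10ms outcome=S: state=CLOSED
  event#9 t=11ms outcome=F: state=CLOSED

Answer: CCCCCCCCC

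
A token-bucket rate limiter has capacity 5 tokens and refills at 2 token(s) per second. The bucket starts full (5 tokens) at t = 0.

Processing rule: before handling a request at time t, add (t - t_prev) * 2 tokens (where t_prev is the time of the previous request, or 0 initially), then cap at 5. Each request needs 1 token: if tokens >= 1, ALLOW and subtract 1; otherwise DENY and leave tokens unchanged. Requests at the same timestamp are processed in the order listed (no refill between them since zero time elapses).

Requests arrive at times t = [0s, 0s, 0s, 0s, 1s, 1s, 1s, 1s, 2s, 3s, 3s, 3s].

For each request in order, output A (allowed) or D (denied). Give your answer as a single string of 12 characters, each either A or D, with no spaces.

Simulating step by step:
  req#1 t=0s: ALLOW
  req#2 t=0s: ALLOW
  req#3 t=0s: ALLOW
  req#4 t=0s: ALLOW
  req#5 t=1s: ALLOW
  req#6 t=1s: ALLOW
  req#7 t=1s: ALLOW
  req#8 t=1s: DENY
  req#9 t=2s: ALLOW
  req#10 t=3s: ALLOW
  req#11 t=3s: ALLOW
  req#12 t=3s: ALLOW

Answer: AAAAAAADAAAA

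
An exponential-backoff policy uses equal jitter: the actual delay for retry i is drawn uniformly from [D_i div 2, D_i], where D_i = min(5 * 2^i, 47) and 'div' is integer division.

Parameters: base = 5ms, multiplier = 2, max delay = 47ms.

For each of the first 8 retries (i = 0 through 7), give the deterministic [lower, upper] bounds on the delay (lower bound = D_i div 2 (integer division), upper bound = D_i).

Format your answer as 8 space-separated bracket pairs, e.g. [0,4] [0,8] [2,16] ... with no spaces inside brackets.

Computing bounds per retry:
  i=0: D_i=min(5*2^0,47)=5, bounds=[2,5]
  i=1: D_i=min(5*2^1,47)=10, bounds=[5,10]
  i=2: D_i=min(5*2^2,47)=20, bounds=[10,20]
  i=3: D_i=min(5*2^3,47)=40, bounds=[20,40]
  i=4: D_i=min(5*2^4,47)=47, bounds=[23,47]
  i=5: D_i=min(5*2^5,47)=47, bounds=[23,47]
  i=6: D_i=min(5*2^6,47)=47, bounds=[23,47]
  i=7: D_i=min(5*2^7,47)=47, bounds=[23,47]

Answer: [2,5] [5,10] [10,20] [20,40] [23,47] [23,47] [23,47] [23,47]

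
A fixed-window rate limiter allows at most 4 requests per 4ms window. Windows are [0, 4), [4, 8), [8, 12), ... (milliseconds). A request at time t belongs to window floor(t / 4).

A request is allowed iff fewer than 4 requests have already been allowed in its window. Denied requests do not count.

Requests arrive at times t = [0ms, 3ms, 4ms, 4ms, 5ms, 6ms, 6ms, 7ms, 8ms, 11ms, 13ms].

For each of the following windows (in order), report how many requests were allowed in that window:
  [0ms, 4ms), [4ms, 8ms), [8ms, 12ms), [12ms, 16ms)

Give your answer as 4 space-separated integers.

Answer: 2 4 2 1

Derivation:
Processing requests:
  req#1 t=0ms (window 0): ALLOW
  req#2 t=3ms (window 0): ALLOW
  req#3 t=4ms (window 1): ALLOW
  req#4 t=4ms (window 1): ALLOW
  req#5 t=5ms (window 1): ALLOW
  req#6 t=6ms (window 1): ALLOW
  req#7 t=6ms (window 1): DENY
  req#8 t=7ms (window 1): DENY
  req#9 t=8ms (window 2): ALLOW
  req#10 t=11ms (window 2): ALLOW
  req#11 t=13ms (window 3): ALLOW

Allowed counts by window: 2 4 2 1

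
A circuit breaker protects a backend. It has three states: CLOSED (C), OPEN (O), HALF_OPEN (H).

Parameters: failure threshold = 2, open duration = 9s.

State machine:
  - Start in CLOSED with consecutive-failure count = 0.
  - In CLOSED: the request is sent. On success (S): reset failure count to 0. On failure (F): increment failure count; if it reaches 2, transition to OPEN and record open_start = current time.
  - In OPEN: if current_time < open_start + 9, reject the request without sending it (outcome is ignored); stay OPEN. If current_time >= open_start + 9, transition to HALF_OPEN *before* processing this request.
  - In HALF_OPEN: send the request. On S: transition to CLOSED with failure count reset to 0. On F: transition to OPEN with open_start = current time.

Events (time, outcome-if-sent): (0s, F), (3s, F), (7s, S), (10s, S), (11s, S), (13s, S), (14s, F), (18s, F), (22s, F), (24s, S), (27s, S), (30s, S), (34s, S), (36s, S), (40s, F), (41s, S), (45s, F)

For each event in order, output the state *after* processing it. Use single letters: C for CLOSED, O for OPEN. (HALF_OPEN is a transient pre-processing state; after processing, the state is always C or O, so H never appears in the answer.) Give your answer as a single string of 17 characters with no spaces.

Answer: COOOOCCOOOCCCCCCC

Derivation:
State after each event:
  event#1 t=0s outcome=F: state=CLOSED
  event#2 t=3s outcome=F: state=OPEN
  event#3 t=7s outcome=S: state=OPEN
  event#4 t=10s outcome=S: state=OPEN
  event#5 t=11s outcome=S: state=OPEN
  event#6 t=13s outcome=S: state=CLOSED
  event#7 t=14s outcome=F: state=CLOSED
  event#8 t=18s outcome=F: state=OPEN
  event#9 t=22s outcome=F: state=OPEN
  event#10 t=24s outcome=S: state=OPEN
  event#11 t=27s outcome=S: state=CLOSED
  event#12 t=30s outcome=S: state=CLOSED
  event#13 t=34s outcome=S: state=CLOSED
  event#14 t=36s outcome=S: state=CLOSED
  event#15 t=40s outcome=F: state=CLOSED
  event#16 t=41s outcome=S: state=CLOSED
  event#17 t=45s outcome=F: state=CLOSED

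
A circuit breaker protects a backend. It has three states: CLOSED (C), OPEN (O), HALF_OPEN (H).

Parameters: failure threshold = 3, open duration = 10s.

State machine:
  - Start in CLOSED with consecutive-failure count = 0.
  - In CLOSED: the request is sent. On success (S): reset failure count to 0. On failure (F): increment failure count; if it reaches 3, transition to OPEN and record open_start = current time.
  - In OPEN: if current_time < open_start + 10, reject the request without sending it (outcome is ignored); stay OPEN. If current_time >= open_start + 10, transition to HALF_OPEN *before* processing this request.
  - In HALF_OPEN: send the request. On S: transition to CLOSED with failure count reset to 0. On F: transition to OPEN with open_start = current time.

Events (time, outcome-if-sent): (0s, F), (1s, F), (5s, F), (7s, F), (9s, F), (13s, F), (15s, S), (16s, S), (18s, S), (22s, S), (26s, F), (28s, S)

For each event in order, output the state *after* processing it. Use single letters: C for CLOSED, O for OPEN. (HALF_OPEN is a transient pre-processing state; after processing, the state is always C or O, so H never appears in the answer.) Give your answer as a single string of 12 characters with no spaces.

Answer: CCOOOOCCCCCC

Derivation:
State after each event:
  event#1 t=0s outcome=F: state=CLOSED
  event#2 t=1s outcome=F: state=CLOSED
  event#3 t=5s outcome=F: state=OPEN
  event#4 t=7s outcome=F: state=OPEN
  event#5 t=9s outcome=F: state=OPEN
  event#6 t=13s outcome=F: state=OPEN
  event#7 t=15s outcome=S: state=CLOSED
  event#8 t=16s outcome=S: state=CLOSED
  event#9 t=18s outcome=S: state=CLOSED
  event#10 t=22s outcome=S: state=CLOSED
  event#11 t=26s outcome=F: state=CLOSED
  event#12 t=28s outcome=S: state=CLOSED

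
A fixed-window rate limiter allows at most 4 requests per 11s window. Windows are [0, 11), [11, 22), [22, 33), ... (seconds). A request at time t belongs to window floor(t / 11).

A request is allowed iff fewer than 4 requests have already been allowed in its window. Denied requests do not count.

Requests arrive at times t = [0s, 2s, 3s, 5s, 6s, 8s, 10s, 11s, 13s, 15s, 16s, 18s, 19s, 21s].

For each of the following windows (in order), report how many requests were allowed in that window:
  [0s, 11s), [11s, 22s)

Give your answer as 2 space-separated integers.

Answer: 4 4

Derivation:
Processing requests:
  req#1 t=0s (window 0): ALLOW
  req#2 t=2s (window 0): ALLOW
  req#3 t=3s (window 0): ALLOW
  req#4 t=5s (window 0): ALLOW
  req#5 t=6s (window 0): DENY
  req#6 t=8s (window 0): DENY
  req#7 t=10s (window 0): DENY
  req#8 t=11s (window 1): ALLOW
  req#9 t=13s (window 1): ALLOW
  req#10 t=15s (window 1): ALLOW
  req#11 t=16s (window 1): ALLOW
  req#12 t=18s (window 1): DENY
  req#13 t=19s (window 1): DENY
  req#14 t=21s (window 1): DENY

Allowed counts by window: 4 4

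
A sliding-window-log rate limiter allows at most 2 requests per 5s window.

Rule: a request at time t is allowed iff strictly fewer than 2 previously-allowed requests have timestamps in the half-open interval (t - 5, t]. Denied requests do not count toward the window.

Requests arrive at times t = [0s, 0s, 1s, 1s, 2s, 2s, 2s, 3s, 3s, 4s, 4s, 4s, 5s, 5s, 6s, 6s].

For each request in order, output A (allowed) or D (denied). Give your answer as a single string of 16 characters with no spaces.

Answer: AADDDDDDDDDDAADD

Derivation:
Tracking allowed requests in the window:
  req#1 t=0s: ALLOW
  req#2 t=0s: ALLOW
  req#3 t=1s: DENY
  req#4 t=1s: DENY
  req#5 t=2s: DENY
  req#6 t=2s: DENY
  req#7 t=2s: DENY
  req#8 t=3s: DENY
  req#9 t=3s: DENY
  req#10 t=4s: DENY
  req#11 t=4s: DENY
  req#12 t=4s: DENY
  req#13 t=5s: ALLOW
  req#14 t=5s: ALLOW
  req#15 t=6s: DENY
  req#16 t=6s: DENY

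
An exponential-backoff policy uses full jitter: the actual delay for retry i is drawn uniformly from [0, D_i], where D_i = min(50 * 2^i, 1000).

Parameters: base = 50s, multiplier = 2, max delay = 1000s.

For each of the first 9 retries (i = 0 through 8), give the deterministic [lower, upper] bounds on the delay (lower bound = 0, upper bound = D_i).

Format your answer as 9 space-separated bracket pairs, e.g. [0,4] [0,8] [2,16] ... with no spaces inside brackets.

Computing bounds per retry:
  i=0: D_i=min(50*2^0,1000)=50, bounds=[0,50]
  i=1: D_i=min(50*2^1,1000)=100, bounds=[0,100]
  i=2: D_i=min(50*2^2,1000)=200, bounds=[0,200]
  i=3: D_i=min(50*2^3,1000)=400, bounds=[0,400]
  i=4: D_i=min(50*2^4,1000)=800, bounds=[0,800]
  i=5: D_i=min(50*2^5,1000)=1000, bounds=[0,1000]
  i=6: D_i=min(50*2^6,1000)=1000, bounds=[0,1000]
  i=7: D_i=min(50*2^7,1000)=1000, bounds=[0,1000]
  i=8: D_i=min(50*2^8,1000)=1000, bounds=[0,1000]

Answer: [0,50] [0,100] [0,200] [0,400] [0,800] [0,1000] [0,1000] [0,1000] [0,1000]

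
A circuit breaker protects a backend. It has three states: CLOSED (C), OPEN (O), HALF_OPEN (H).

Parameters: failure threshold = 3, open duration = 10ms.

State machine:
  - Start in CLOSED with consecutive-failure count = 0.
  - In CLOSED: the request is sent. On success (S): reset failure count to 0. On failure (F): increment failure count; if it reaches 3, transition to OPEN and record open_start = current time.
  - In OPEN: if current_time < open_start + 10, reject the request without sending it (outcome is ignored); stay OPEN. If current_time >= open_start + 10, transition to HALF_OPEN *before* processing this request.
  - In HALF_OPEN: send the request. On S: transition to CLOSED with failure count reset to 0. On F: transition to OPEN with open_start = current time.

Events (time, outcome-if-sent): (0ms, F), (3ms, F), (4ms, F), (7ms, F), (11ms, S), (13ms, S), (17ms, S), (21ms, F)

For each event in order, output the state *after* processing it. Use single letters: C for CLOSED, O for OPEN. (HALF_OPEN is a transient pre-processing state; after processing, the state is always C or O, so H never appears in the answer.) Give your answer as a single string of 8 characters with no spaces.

State after each event:
  event#1 t=0ms outcome=F: state=CLOSED
  event#2 t=3ms outcome=F: state=CLOSED
  event#3 t=4ms outcome=F: state=OPEN
  event#4 t=7ms outcome=F: state=OPEN
  event#5 t=11ms outcome=S: state=OPEN
  event#6 t=13ms outcome=S: state=OPEN
  event#7 t=17ms outcome=S: state=CLOSED
  event#8 t=21ms outcome=F: state=CLOSED

Answer: CCOOOOCC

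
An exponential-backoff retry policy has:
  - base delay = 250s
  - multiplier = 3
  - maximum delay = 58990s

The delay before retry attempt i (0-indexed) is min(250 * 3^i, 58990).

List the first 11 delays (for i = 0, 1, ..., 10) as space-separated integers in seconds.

Answer: 250 750 2250 6750 20250 58990 58990 58990 58990 58990 58990

Derivation:
Computing each delay:
  i=0: min(250*3^0, 58990) = 250
  i=1: min(250*3^1, 58990) = 750
  i=2: min(250*3^2, 58990) = 2250
  i=3: min(250*3^3, 58990) = 6750
  i=4: min(250*3^4, 58990) = 20250
  i=5: min(250*3^5, 58990) = 58990
  i=6: min(250*3^6, 58990) = 58990
  i=7: min(250*3^7, 58990) = 58990
  i=8: min(250*3^8, 58990) = 58990
  i=9: min(250*3^9, 58990) = 58990
  i=10: min(250*3^10, 58990) = 58990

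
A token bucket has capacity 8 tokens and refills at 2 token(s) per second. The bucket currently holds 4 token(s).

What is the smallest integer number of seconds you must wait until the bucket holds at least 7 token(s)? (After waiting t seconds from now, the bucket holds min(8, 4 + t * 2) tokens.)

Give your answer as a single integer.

Need 4 + t * 2 >= 7, so t >= 3/2.
Smallest integer t = ceil(3/2) = 2.

Answer: 2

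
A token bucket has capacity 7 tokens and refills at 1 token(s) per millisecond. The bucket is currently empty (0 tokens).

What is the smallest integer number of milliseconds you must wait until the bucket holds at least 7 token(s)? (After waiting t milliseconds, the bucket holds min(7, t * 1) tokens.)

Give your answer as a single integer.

Answer: 7

Derivation:
Need t * 1 >= 7, so t >= 7/1.
Smallest integer t = ceil(7/1) = 7.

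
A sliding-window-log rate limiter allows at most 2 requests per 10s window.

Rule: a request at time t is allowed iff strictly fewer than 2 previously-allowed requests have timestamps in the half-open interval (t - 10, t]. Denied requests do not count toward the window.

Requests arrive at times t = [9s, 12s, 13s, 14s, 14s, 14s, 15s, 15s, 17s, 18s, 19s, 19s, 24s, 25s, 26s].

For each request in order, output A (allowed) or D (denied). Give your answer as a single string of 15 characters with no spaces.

Answer: AADDDDDDDDADADD

Derivation:
Tracking allowed requests in the window:
  req#1 t=9s: ALLOW
  req#2 t=12s: ALLOW
  req#3 t=13s: DENY
  req#4 t=14s: DENY
  req#5 t=14s: DENY
  req#6 t=14s: DENY
  req#7 t=15s: DENY
  req#8 t=15s: DENY
  req#9 t=17s: DENY
  req#10 t=18s: DENY
  req#11 t=19s: ALLOW
  req#12 t=19s: DENY
  req#13 t=24s: ALLOW
  req#14 t=25s: DENY
  req#15 t=26s: DENY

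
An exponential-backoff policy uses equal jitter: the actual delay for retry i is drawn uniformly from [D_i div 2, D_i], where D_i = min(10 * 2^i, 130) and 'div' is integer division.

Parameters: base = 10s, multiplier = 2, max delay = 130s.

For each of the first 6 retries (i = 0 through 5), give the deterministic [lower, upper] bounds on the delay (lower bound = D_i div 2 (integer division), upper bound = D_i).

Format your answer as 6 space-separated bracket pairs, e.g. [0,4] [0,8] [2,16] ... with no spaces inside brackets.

Answer: [5,10] [10,20] [20,40] [40,80] [65,130] [65,130]

Derivation:
Computing bounds per retry:
  i=0: D_i=min(10*2^0,130)=10, bounds=[5,10]
  i=1: D_i=min(10*2^1,130)=20, bounds=[10,20]
  i=2: D_i=min(10*2^2,130)=40, bounds=[20,40]
  i=3: D_i=min(10*2^3,130)=80, bounds=[40,80]
  i=4: D_i=min(10*2^4,130)=130, bounds=[65,130]
  i=5: D_i=min(10*2^5,130)=130, bounds=[65,130]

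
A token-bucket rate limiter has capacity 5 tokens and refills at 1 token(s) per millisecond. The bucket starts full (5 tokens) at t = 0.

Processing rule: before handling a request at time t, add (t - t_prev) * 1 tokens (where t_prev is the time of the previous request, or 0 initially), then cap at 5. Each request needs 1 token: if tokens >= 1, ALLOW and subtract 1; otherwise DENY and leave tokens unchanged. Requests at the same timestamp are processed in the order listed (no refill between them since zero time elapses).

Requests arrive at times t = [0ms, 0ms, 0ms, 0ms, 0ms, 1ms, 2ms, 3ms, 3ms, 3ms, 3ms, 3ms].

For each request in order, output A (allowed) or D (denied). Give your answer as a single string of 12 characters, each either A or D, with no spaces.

Answer: AAAAAAAADDDD

Derivation:
Simulating step by step:
  req#1 t=0ms: ALLOW
  req#2 t=0ms: ALLOW
  req#3 t=0ms: ALLOW
  req#4 t=0ms: ALLOW
  req#5 t=0ms: ALLOW
  req#6 t=1ms: ALLOW
  req#7 t=2ms: ALLOW
  req#8 t=3ms: ALLOW
  req#9 t=3ms: DENY
  req#10 t=3ms: DENY
  req#11 t=3ms: DENY
  req#12 t=3ms: DENY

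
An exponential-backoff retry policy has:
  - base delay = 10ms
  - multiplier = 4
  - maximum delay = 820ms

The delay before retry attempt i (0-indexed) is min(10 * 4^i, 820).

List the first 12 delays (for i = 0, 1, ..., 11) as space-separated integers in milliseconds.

Answer: 10 40 160 640 820 820 820 820 820 820 820 820

Derivation:
Computing each delay:
  i=0: min(10*4^0, 820) = 10
  i=1: min(10*4^1, 820) = 40
  i=2: min(10*4^2, 820) = 160
  i=3: min(10*4^3, 820) = 640
  i=4: min(10*4^4, 820) = 820
  i=5: min(10*4^5, 820) = 820
  i=6: min(10*4^6, 820) = 820
  i=7: min(10*4^7, 820) = 820
  i=8: min(10*4^8, 820) = 820
  i=9: min(10*4^9, 820) = 820
  i=10: min(10*4^10, 820) = 820
  i=11: min(10*4^11, 820) = 820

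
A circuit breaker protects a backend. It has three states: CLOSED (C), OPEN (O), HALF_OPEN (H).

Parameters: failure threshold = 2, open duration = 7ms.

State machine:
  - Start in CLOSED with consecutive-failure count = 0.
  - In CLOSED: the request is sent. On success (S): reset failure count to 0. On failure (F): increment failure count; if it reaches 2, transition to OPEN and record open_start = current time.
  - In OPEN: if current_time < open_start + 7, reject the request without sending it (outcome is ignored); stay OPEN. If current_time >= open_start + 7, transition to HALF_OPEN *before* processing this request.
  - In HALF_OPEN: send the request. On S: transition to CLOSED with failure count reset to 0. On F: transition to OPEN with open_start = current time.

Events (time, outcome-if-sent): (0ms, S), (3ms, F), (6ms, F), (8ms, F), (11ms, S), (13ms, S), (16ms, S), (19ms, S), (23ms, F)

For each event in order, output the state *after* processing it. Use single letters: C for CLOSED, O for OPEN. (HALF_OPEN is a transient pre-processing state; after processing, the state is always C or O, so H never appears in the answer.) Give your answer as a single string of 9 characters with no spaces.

State after each event:
  event#1 t=0ms outcome=S: state=CLOSED
  event#2 t=3ms outcome=F: state=CLOSED
  event#3 t=6ms outcome=F: state=OPEN
  event#4 t=8ms outcome=F: state=OPEN
  event#5 t=11ms outcome=S: state=OPEN
  event#6 t=13ms outcome=S: state=CLOSED
  event#7 t=16ms outcome=S: state=CLOSED
  event#8 t=19ms outcome=S: state=CLOSED
  event#9 t=23ms outcome=F: state=CLOSED

Answer: CCOOOCCCC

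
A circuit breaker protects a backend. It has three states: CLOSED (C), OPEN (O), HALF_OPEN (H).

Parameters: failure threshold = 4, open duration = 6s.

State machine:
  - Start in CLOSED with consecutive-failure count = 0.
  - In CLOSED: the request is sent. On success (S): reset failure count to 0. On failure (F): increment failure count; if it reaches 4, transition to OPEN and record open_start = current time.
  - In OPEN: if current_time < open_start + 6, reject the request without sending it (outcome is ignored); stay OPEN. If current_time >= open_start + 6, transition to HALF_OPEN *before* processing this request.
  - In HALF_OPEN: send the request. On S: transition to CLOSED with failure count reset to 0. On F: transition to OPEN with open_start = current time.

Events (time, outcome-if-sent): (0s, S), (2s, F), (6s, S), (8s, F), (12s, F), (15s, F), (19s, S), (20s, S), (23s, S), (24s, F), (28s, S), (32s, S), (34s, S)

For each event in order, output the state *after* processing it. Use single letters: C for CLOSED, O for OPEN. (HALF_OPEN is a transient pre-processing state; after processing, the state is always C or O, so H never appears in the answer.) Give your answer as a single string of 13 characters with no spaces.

Answer: CCCCCCCCCCCCC

Derivation:
State after each event:
  event#1 t=0s outcome=S: state=CLOSED
  event#2 t=2s outcome=F: state=CLOSED
  event#3 t=6s outcome=S: state=CLOSED
  event#4 t=8s outcome=F: state=CLOSED
  event#5 t=12s outcome=F: state=CLOSED
  event#6 t=15s outcome=F: state=CLOSED
  event#7 t=19s outcome=S: state=CLOSED
  event#8 t=20s outcome=S: state=CLOSED
  event#9 t=23s outcome=S: state=CLOSED
  event#10 t=24s outcome=F: state=CLOSED
  event#11 t=28s outcome=S: state=CLOSED
  event#12 t=32s outcome=S: state=CLOSED
  event#13 t=34s outcome=S: state=CLOSED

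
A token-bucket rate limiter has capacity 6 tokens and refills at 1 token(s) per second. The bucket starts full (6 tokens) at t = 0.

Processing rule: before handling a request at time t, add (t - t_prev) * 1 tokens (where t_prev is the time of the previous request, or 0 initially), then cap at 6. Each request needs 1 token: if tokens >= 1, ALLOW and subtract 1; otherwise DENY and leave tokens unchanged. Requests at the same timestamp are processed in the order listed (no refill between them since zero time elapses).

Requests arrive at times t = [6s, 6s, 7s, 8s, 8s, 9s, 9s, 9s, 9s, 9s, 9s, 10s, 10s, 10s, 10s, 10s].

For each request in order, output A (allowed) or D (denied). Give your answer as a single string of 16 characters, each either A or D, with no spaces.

Answer: AAAAAAAAADDADDDD

Derivation:
Simulating step by step:
  req#1 t=6s: ALLOW
  req#2 t=6s: ALLOW
  req#3 t=7s: ALLOW
  req#4 t=8s: ALLOW
  req#5 t=8s: ALLOW
  req#6 t=9s: ALLOW
  req#7 t=9s: ALLOW
  req#8 t=9s: ALLOW
  req#9 t=9s: ALLOW
  req#10 t=9s: DENY
  req#11 t=9s: DENY
  req#12 t=10s: ALLOW
  req#13 t=10s: DENY
  req#14 t=10s: DENY
  req#15 t=10s: DENY
  req#16 t=10s: DENY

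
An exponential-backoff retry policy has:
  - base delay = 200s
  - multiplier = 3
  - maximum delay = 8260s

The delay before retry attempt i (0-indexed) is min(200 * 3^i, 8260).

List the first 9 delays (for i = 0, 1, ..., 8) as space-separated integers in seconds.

Answer: 200 600 1800 5400 8260 8260 8260 8260 8260

Derivation:
Computing each delay:
  i=0: min(200*3^0, 8260) = 200
  i=1: min(200*3^1, 8260) = 600
  i=2: min(200*3^2, 8260) = 1800
  i=3: min(200*3^3, 8260) = 5400
  i=4: min(200*3^4, 8260) = 8260
  i=5: min(200*3^5, 8260) = 8260
  i=6: min(200*3^6, 8260) = 8260
  i=7: min(200*3^7, 8260) = 8260
  i=8: min(200*3^8, 8260) = 8260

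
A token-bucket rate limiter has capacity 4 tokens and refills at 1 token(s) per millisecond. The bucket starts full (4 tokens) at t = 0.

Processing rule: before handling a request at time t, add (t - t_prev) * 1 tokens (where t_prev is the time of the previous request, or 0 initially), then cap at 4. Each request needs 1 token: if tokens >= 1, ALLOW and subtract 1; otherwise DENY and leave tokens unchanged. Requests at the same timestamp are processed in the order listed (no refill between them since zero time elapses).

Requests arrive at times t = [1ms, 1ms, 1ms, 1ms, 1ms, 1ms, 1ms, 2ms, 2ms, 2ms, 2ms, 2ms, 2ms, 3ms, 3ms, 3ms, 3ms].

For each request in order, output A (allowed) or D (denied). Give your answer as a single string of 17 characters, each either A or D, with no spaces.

Simulating step by step:
  req#1 t=1ms: ALLOW
  req#2 t=1ms: ALLOW
  req#3 t=1ms: ALLOW
  req#4 t=1ms: ALLOW
  req#5 t=1ms: DENY
  req#6 t=1ms: DENY
  req#7 t=1ms: DENY
  req#8 t=2ms: ALLOW
  req#9 t=2ms: DENY
  req#10 t=2ms: DENY
  req#11 t=2ms: DENY
  req#12 t=2ms: DENY
  req#13 t=2ms: DENY
  req#14 t=3ms: ALLOW
  req#15 t=3ms: DENY
  req#16 t=3ms: DENY
  req#17 t=3ms: DENY

Answer: AAAADDDADDDDDADDD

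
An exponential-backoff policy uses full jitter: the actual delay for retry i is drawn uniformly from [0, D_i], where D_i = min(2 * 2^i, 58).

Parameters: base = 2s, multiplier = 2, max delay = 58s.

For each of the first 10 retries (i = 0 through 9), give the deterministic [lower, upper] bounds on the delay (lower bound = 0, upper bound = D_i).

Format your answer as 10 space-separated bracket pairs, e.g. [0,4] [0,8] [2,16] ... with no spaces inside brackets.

Answer: [0,2] [0,4] [0,8] [0,16] [0,32] [0,58] [0,58] [0,58] [0,58] [0,58]

Derivation:
Computing bounds per retry:
  i=0: D_i=min(2*2^0,58)=2, bounds=[0,2]
  i=1: D_i=min(2*2^1,58)=4, bounds=[0,4]
  i=2: D_i=min(2*2^2,58)=8, bounds=[0,8]
  i=3: D_i=min(2*2^3,58)=16, bounds=[0,16]
  i=4: D_i=min(2*2^4,58)=32, bounds=[0,32]
  i=5: D_i=min(2*2^5,58)=58, bounds=[0,58]
  i=6: D_i=min(2*2^6,58)=58, bounds=[0,58]
  i=7: D_i=min(2*2^7,58)=58, bounds=[0,58]
  i=8: D_i=min(2*2^8,58)=58, bounds=[0,58]
  i=9: D_i=min(2*2^9,58)=58, bounds=[0,58]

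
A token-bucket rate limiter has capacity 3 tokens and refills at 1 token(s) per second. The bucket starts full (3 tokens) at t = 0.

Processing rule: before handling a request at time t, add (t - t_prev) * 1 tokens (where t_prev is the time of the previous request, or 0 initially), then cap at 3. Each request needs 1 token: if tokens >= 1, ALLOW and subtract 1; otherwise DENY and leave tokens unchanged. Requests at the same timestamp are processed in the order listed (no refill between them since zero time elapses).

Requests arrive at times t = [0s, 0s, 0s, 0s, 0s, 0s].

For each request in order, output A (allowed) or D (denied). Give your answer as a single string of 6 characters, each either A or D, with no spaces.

Simulating step by step:
  req#1 t=0s: ALLOW
  req#2 t=0s: ALLOW
  req#3 t=0s: ALLOW
  req#4 t=0s: DENY
  req#5 t=0s: DENY
  req#6 t=0s: DENY

Answer: AAADDD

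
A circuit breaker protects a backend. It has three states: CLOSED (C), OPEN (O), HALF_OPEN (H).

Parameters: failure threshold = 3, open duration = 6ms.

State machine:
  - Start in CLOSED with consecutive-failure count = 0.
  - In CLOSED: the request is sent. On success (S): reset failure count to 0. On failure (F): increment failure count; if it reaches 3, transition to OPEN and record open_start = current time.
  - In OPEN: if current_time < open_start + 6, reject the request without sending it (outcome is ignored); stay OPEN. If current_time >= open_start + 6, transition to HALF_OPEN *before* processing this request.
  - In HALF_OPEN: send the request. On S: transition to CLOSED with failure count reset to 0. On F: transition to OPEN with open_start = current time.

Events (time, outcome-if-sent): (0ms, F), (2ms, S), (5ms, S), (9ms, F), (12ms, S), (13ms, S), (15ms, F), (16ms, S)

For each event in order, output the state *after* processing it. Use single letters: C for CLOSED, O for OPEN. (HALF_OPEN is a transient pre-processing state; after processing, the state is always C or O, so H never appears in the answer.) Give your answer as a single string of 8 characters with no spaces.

State after each event:
  event#1 t=0ms outcome=F: state=CLOSED
  event#2 t=2ms outcome=S: state=CLOSED
  event#3 t=5ms outcome=S: state=CLOSED
  event#4 t=9ms outcome=F: state=CLOSED
  event#5 t=12ms outcome=S: state=CLOSED
  event#6 t=13ms outcome=S: state=CLOSED
  event#7 t=15ms outcome=F: state=CLOSED
  event#8 t=16ms outcome=S: state=CLOSED

Answer: CCCCCCCC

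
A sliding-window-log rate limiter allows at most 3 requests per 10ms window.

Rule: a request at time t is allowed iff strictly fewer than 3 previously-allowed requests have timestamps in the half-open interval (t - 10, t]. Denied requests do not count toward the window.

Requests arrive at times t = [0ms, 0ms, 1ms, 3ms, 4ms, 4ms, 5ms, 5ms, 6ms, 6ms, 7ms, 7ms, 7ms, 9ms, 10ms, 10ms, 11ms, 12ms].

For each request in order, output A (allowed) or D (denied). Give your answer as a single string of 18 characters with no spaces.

Answer: AAADDDDDDDDDDDAAAD

Derivation:
Tracking allowed requests in the window:
  req#1 t=0ms: ALLOW
  req#2 t=0ms: ALLOW
  req#3 t=1ms: ALLOW
  req#4 t=3ms: DENY
  req#5 t=4ms: DENY
  req#6 t=4ms: DENY
  req#7 t=5ms: DENY
  req#8 t=5ms: DENY
  req#9 t=6ms: DENY
  req#10 t=6ms: DENY
  req#11 t=7ms: DENY
  req#12 t=7ms: DENY
  req#13 t=7ms: DENY
  req#14 t=9ms: DENY
  req#15 t=10ms: ALLOW
  req#16 t=10ms: ALLOW
  req#17 t=11ms: ALLOW
  req#18 t=12ms: DENY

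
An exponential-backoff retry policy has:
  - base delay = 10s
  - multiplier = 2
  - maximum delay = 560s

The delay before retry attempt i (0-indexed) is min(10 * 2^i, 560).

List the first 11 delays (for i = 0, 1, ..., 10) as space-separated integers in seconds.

Answer: 10 20 40 80 160 320 560 560 560 560 560

Derivation:
Computing each delay:
  i=0: min(10*2^0, 560) = 10
  i=1: min(10*2^1, 560) = 20
  i=2: min(10*2^2, 560) = 40
  i=3: min(10*2^3, 560) = 80
  i=4: min(10*2^4, 560) = 160
  i=5: min(10*2^5, 560) = 320
  i=6: min(10*2^6, 560) = 560
  i=7: min(10*2^7, 560) = 560
  i=8: min(10*2^8, 560) = 560
  i=9: min(10*2^9, 560) = 560
  i=10: min(10*2^10, 560) = 560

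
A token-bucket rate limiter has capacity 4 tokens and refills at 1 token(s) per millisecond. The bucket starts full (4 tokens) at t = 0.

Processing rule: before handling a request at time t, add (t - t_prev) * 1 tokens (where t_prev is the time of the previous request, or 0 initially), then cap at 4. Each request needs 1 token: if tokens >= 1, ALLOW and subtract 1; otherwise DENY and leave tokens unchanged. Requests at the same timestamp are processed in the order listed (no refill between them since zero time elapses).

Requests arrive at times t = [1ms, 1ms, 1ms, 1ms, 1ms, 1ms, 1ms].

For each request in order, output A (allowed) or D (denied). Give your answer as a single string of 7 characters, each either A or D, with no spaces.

Answer: AAAADDD

Derivation:
Simulating step by step:
  req#1 t=1ms: ALLOW
  req#2 t=1ms: ALLOW
  req#3 t=1ms: ALLOW
  req#4 t=1ms: ALLOW
  req#5 t=1ms: DENY
  req#6 t=1ms: DENY
  req#7 t=1ms: DENY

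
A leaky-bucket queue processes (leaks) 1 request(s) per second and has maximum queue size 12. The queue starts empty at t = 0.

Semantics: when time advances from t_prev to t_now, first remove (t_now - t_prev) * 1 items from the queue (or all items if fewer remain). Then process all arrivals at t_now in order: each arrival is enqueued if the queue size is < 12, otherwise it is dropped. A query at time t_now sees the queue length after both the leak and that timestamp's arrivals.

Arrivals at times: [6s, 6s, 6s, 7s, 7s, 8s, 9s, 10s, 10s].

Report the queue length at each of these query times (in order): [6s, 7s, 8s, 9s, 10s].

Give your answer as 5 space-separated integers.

Queue lengths at query times:
  query t=6s: backlog = 3
  query t=7s: backlog = 4
  query t=8s: backlog = 4
  query t=9s: backlog = 4
  query t=10s: backlog = 5

Answer: 3 4 4 4 5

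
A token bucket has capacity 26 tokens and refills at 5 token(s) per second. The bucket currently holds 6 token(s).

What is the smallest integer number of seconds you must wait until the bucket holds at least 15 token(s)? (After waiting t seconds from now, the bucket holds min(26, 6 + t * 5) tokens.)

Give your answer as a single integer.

Need 6 + t * 5 >= 15, so t >= 9/5.
Smallest integer t = ceil(9/5) = 2.

Answer: 2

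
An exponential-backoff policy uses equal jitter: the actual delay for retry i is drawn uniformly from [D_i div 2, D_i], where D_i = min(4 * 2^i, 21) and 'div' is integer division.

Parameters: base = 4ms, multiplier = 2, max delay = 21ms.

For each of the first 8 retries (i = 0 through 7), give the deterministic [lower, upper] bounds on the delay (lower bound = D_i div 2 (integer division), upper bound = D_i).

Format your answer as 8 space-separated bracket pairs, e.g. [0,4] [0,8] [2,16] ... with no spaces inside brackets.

Answer: [2,4] [4,8] [8,16] [10,21] [10,21] [10,21] [10,21] [10,21]

Derivation:
Computing bounds per retry:
  i=0: D_i=min(4*2^0,21)=4, bounds=[2,4]
  i=1: D_i=min(4*2^1,21)=8, bounds=[4,8]
  i=2: D_i=min(4*2^2,21)=16, bounds=[8,16]
  i=3: D_i=min(4*2^3,21)=21, bounds=[10,21]
  i=4: D_i=min(4*2^4,21)=21, bounds=[10,21]
  i=5: D_i=min(4*2^5,21)=21, bounds=[10,21]
  i=6: D_i=min(4*2^6,21)=21, bounds=[10,21]
  i=7: D_i=min(4*2^7,21)=21, bounds=[10,21]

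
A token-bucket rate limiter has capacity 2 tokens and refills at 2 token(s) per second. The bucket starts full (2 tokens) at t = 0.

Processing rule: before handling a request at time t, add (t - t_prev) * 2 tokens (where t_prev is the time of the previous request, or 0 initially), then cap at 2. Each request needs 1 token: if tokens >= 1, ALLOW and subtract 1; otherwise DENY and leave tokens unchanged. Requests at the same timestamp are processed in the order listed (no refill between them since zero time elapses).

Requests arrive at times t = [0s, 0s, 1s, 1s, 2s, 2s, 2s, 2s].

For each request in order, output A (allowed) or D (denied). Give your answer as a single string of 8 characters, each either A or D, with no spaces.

Simulating step by step:
  req#1 t=0s: ALLOW
  req#2 t=0s: ALLOW
  req#3 t=1s: ALLOW
  req#4 t=1s: ALLOW
  req#5 t=2s: ALLOW
  req#6 t=2s: ALLOW
  req#7 t=2s: DENY
  req#8 t=2s: DENY

Answer: AAAAAADD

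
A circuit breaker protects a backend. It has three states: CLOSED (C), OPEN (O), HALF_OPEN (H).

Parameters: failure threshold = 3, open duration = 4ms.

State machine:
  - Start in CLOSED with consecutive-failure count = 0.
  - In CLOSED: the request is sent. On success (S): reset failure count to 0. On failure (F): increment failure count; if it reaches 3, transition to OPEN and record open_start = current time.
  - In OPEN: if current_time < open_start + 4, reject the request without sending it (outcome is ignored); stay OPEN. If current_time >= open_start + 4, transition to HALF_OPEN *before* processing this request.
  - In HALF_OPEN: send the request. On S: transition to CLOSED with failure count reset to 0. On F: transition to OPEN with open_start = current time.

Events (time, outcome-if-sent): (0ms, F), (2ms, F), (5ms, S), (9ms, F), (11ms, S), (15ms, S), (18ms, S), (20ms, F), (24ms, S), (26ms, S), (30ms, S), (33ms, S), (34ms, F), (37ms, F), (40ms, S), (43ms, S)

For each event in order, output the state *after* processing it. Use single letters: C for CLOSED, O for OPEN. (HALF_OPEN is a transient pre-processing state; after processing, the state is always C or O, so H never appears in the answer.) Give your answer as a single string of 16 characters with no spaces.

State after each event:
  event#1 t=0ms outcome=F: state=CLOSED
  event#2 t=2ms outcome=F: state=CLOSED
  event#3 t=5ms outcome=S: state=CLOSED
  event#4 t=9ms outcome=F: state=CLOSED
  event#5 t=11ms outcome=S: state=CLOSED
  event#6 t=15ms outcome=S: state=CLOSED
  event#7 t=18ms outcome=S: state=CLOSED
  event#8 t=20ms outcome=F: state=CLOSED
  event#9 t=24ms outcome=S: state=CLOSED
  event#10 t=26ms outcome=S: state=CLOSED
  event#11 t=30ms outcome=S: state=CLOSED
  event#12 t=33ms outcome=S: state=CLOSED
  event#13 t=34ms outcome=F: state=CLOSED
  event#14 t=37ms outcome=F: state=CLOSED
  event#15 t=40ms outcome=S: state=CLOSED
  event#16 t=43ms outcome=S: state=CLOSED

Answer: CCCCCCCCCCCCCCCC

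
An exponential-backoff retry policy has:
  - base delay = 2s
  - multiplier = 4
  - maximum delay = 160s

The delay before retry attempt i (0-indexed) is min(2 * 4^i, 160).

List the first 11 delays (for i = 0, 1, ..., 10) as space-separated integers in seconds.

Computing each delay:
  i=0: min(2*4^0, 160) = 2
  i=1: min(2*4^1, 160) = 8
  i=2: min(2*4^2, 160) = 32
  i=3: min(2*4^3, 160) = 128
  i=4: min(2*4^4, 160) = 160
  i=5: min(2*4^5, 160) = 160
  i=6: min(2*4^6, 160) = 160
  i=7: min(2*4^7, 160) = 160
  i=8: min(2*4^8, 160) = 160
  i=9: min(2*4^9, 160) = 160
  i=10: min(2*4^10, 160) = 160

Answer: 2 8 32 128 160 160 160 160 160 160 160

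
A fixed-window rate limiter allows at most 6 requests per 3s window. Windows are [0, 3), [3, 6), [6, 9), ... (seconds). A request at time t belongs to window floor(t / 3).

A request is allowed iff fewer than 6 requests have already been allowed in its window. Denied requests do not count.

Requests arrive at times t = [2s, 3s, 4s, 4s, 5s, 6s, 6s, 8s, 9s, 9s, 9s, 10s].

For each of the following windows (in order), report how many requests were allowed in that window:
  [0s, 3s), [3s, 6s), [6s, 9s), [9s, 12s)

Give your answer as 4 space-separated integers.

Answer: 1 4 3 4

Derivation:
Processing requests:
  req#1 t=2s (window 0): ALLOW
  req#2 t=3s (window 1): ALLOW
  req#3 t=4s (window 1): ALLOW
  req#4 t=4s (window 1): ALLOW
  req#5 t=5s (window 1): ALLOW
  req#6 t=6s (window 2): ALLOW
  req#7 t=6s (window 2): ALLOW
  req#8 t=8s (window 2): ALLOW
  req#9 t=9s (window 3): ALLOW
  req#10 t=9s (window 3): ALLOW
  req#11 t=9s (window 3): ALLOW
  req#12 t=10s (window 3): ALLOW

Allowed counts by window: 1 4 3 4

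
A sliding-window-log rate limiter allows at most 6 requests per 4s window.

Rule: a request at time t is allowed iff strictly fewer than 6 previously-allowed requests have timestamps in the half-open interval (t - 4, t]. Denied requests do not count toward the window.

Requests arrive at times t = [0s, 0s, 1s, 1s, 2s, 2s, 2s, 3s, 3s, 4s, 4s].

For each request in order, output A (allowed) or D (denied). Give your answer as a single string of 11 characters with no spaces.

Tracking allowed requests in the window:
  req#1 t=0s: ALLOW
  req#2 t=0s: ALLOW
  req#3 t=1s: ALLOW
  req#4 t=1s: ALLOW
  req#5 t=2s: ALLOW
  req#6 t=2s: ALLOW
  req#7 t=2s: DENY
  req#8 t=3s: DENY
  req#9 t=3s: DENY
  req#10 t=4s: ALLOW
  req#11 t=4s: ALLOW

Answer: AAAAAADDDAA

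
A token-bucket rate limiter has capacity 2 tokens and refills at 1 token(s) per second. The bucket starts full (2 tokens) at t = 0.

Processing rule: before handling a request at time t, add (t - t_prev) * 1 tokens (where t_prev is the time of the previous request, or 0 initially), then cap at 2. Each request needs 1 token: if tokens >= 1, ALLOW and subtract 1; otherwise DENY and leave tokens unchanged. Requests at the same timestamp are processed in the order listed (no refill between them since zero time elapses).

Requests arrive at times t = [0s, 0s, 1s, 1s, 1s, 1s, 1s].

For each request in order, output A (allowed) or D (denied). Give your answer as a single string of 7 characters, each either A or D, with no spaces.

Answer: AAADDDD

Derivation:
Simulating step by step:
  req#1 t=0s: ALLOW
  req#2 t=0s: ALLOW
  req#3 t=1s: ALLOW
  req#4 t=1s: DENY
  req#5 t=1s: DENY
  req#6 t=1s: DENY
  req#7 t=1s: DENY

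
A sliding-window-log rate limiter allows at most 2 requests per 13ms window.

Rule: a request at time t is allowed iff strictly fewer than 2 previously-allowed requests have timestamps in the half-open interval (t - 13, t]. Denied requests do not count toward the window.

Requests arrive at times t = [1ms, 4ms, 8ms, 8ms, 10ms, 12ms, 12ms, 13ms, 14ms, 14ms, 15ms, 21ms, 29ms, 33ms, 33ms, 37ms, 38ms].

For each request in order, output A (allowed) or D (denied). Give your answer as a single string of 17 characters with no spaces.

Answer: AADDDDDDADDAADDAD

Derivation:
Tracking allowed requests in the window:
  req#1 t=1ms: ALLOW
  req#2 t=4ms: ALLOW
  req#3 t=8ms: DENY
  req#4 t=8ms: DENY
  req#5 t=10ms: DENY
  req#6 t=12ms: DENY
  req#7 t=12ms: DENY
  req#8 t=13ms: DENY
  req#9 t=14ms: ALLOW
  req#10 t=14ms: DENY
  req#11 t=15ms: DENY
  req#12 t=21ms: ALLOW
  req#13 t=29ms: ALLOW
  req#14 t=33ms: DENY
  req#15 t=33ms: DENY
  req#16 t=37ms: ALLOW
  req#17 t=38ms: DENY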